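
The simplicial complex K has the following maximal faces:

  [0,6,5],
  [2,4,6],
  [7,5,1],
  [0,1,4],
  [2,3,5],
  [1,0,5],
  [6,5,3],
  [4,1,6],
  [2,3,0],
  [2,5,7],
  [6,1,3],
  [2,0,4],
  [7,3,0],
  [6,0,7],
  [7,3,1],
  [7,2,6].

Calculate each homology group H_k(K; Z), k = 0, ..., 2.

H_0 ≅ Z,  H_1 ≅ Z^2,  H_2 ≅ Z.

K has 8 vertices, 24 edges, 16 triangles.
rank ∂_0 = 0, rank ∂_1 = 7 ⇒ b_0 = 8 − 0 − 7 = 1; all invariant factors of ∂_1 are 1 so no torsion. So H_0 ≅ Z.
rank ∂_1 = 7, rank ∂_2 = 15 ⇒ b_1 = 24 − 7 − 15 = 2; all invariant factors of ∂_2 are 1 so no torsion. So H_1 ≅ Z^2.
rank ∂_2 = 15, rank ∂_3 = 0 ⇒ b_2 = 16 − 15 − 0 = 1. So H_2 ≅ Z.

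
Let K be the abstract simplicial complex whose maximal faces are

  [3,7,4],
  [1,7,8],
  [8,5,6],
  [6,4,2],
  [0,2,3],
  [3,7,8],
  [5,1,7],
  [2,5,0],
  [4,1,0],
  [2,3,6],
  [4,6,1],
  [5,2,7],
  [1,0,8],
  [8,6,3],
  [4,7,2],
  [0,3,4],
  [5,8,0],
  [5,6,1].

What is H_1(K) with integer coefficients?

K has 9 vertices, 27 edges, 18 triangles.
rank ∂_1 = 8, rank ∂_2 = 18 ⇒ b_1 = 27 − 8 − 18 = 1; ∂_2 has invariant factor(s) [2] giving torsion. So H_1 = Z × Z/2.

H_1 = Z × Z/2.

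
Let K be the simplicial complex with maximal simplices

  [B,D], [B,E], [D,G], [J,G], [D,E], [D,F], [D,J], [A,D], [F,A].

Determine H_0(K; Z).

H_0 = Z.

Fix the vertex order A < B < D < E < F < G < J and write every simplex with vertices in increasing order. Then dim K = 1 and the simplices of K are:

  0-simplices (7): A, B, D, E, F, G, J
  1-simplices (9): AD, AF, BD, BE, DE, DF, DG, DJ, GJ

Hence C_0 ≅ Z^7, C_1 ≅ Z^9.

The boundary map ∂_1: C_1 → C_0 sends each edge [p,q] (with p < q) to q − p.
The 7×9 boundary matrix has rank 6 and Smith normal form diag(1,1,1,1,1,1).

Computing H_k = (kernel of ∂_k) / (image of ∂_{k+1}):

  H_0: rank C_0 − rank ∂_1 = 7 − 6 = 1, and the invariant factors of ∂_1 are all 1, so H_0 ≅ Z.

(K is a triangulation of a wedge of 3 circles.)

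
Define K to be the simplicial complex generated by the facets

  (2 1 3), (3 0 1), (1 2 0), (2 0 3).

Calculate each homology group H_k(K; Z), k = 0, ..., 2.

K has 4 vertices, 6 edges, 4 triangles.
rank ∂_0 = 0, rank ∂_1 = 3 ⇒ b_0 = 4 − 0 − 3 = 1; all invariant factors of ∂_1 are 1 so no torsion. So H_0 = Z.
rank ∂_1 = 3, rank ∂_2 = 3 ⇒ b_1 = 6 − 3 − 3 = 0; all invariant factors of ∂_2 are 1 so no torsion. So H_1 = 0.
rank ∂_2 = 3, rank ∂_3 = 0 ⇒ b_2 = 4 − 3 − 0 = 1. So H_2 = Z.

H_0 ≅ Z,  H_1 = 0,  H_2 ≅ Z.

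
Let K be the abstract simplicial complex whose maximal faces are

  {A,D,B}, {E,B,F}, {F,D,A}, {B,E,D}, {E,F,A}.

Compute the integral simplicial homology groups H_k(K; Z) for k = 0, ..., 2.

Fix the vertex order A < B < D < E < F and write every simplex with vertices in increasing order. Then dim K = 2 and the simplices of K are:

  0-simplices (5): A, B, D, E, F
  1-simplices (10): AB, AD, AE, AF, BD, BE, BF, DE, DF, EF
  2-simplices (5): ABD, ADF, AEF, BDE, BEF

Hence C_0 ≅ Z^5, C_1 ≅ Z^10, C_2 ≅ Z^5.

The boundary map ∂_1: C_1 → C_0 maps an edge to its endpoints' difference, ∂[p,q] = q − p. For instance
  ∂DE = E − D.
This gives a 5×10 integer matrix of rank 4; reducing to Smith normal form yields diagonal entries (1,1,1,1).

Boundary ∂_2: C_2 → C_1 acts by ∂[p,q,r] = [q,r] − [p,r] + [p,q]. For instance
  ∂ADF = DF − AF + AD,
  ∂BEF = EF − BF + BE.
This gives a 10×5 integer matrix of rank 5; reducing to Smith normal form yields diagonal entries (1,1,1,1,1).

Reading off H_k = ker ∂_k / im ∂_{k+1}:

  H_0: rank C_0 − rank ∂_1 = 5 − 4 = 1, and the invariant factors of ∂_1 are all 1, so H_0 ≅ Z.
  H_1: rank ker ∂_1 − rank ∂_2 = (10 − 4) − 5 = 1, and the invariant factors of ∂_2 are all 1, so H_1 ≅ Z.
  H_2: rank ker ∂_2 − rank ∂_3 = (5 − 5) − 0 = 0, and there is no ∂_3, so H_2 ≅ 0.

As a check, the Euler characteristic is 5 − 10 + 5 = 0, which agrees with 1 − 1 + 0 = 0.

H_0 = Z,  H_1 = Z,  H_2 = 0.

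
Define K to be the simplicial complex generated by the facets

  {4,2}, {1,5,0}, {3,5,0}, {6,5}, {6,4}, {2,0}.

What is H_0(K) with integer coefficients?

Order the vertices as 0 < 1 < 2 < 3 < 4 < 5 < 6. Listing each simplex with vertices in this order, K has dimension 2 with simplices:

  0-simplices (7): [0], [1], [2], [3], [4], [5], [6]
  1-simplices (9): [0,1], [0,2], [0,3], [0,5], [1,5], [2,4], [3,5], [4,6], [5,6]
  2-simplices (2): [0,1,5], [0,3,5]

Hence C_0 ≅ Z^7, C_1 ≅ Z^9, C_2 ≅ Z^2.

Boundary ∂_1: C_1 → C_0 maps an edge to its endpoints' difference, ∂[p,q] = q − p. For instance
  ∂[0,1] = [1] − [0].
This gives a 7×9 integer matrix of rank 6; reducing to Smith normal form yields diagonal entries (1,1,1,1,1,1).

∂_2: C_2 → C_1 sends each 2-simplex [p,q,r] to [q,r] − [p,r] + [p,q]. For instance
  ∂[0,1,5] = [1,5] − [0,5] + [0,1],
  ∂[0,3,5] = [3,5] − [0,5] + [0,3].
The resulting 9×2 matrix has rank 2, and its Smith normal form has invariant factors (1,1).

Reading off H_k = ker ∂_k / im ∂_{k+1}:

  H_0: rank C_0 − rank ∂_1 = 7 − 6 = 1, and the invariant factors of ∂_1 are all 1, so H_0 ≅ Z.

H_0 ≅ Z.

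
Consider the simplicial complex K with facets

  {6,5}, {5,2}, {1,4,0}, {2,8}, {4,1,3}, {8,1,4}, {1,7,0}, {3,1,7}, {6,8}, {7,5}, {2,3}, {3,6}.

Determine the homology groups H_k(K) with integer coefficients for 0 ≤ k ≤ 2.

Order the vertices as 0 < 1 < 2 < 3 < 4 < 5 < 6 < 7 < 8. Listing each simplex with vertices in this order, K has dimension 2 with simplices:

  0-simplices (9): [0], [1], [2], [3], [4], [5], [6], [7], [8]
  1-simplices (17): [0,1], [0,4], [0,7], [1,3], [1,4], [1,7], [1,8], [2,3], [2,5], [2,8], [3,4], [3,6], [3,7], [4,8], [5,6], [5,7], [6,8]
  2-simplices (5): [0,1,4], [0,1,7], [1,3,4], [1,3,7], [1,4,8]

giving chain groups C_0 ≅ Z^9, C_1 ≅ Z^17, C_2 ≅ Z^5.

∂_1: C_1 → C_0 sends each edge [p,q] (with p < q) to q − p.
The resulting 9×17 matrix has rank 8, and its Smith normal form has invariant factors (1,1,1,1,1,1,1,1).

Boundary ∂_2: C_2 → C_1 maps a triangle to the signed sum of its edges. For instance
  ∂[0,1,4] = [1,4] − [0,4] + [0,1],
  ∂[1,3,7] = [3,7] − [1,7] + [1,3].
The resulting 17×5 matrix has rank 5, and its Smith normal form has invariant factors (1,1,1,1,1).

Reading off H_k = ker ∂_k / im ∂_{k+1}:

  H_0: rank C_0 − rank ∂_1 = 9 − 8 = 1, and the invariant factors of ∂_1 are all 1, so H_0 ≅ Z.
  H_1: rank ker ∂_1 − rank ∂_2 = (17 − 8) − 5 = 4, and the invariant factors of ∂_2 are all 1, so H_1 ≅ Z^4.
  H_2: rank ker ∂_2 − rank ∂_3 = (5 − 5) − 0 = 0, and there is no ∂_3, so H_2 ≅ 0.

As a check, the Euler characteristic is 9 − 17 + 5 = -3, which agrees with 1 − 4 + 0 = -3.

H_0 ≅ Z,  H_1 ≅ Z^4,  H_2 = 0.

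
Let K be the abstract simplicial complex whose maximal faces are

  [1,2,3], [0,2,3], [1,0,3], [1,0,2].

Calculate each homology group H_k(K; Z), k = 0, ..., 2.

H_0 ≅ Z,  H_1 = 0,  H_2 ≅ Z.

Fix the vertex order 0 < 1 < 2 < 3 and write every simplex with vertices in increasing order. Then dim K = 2 and the simplices of K are:

  0-simplices (4): [0], [1], [2], [3]
  1-simplices (6): [0,1], [0,2], [0,3], [1,2], [1,3], [2,3]
  2-simplices (4): [0,1,2], [0,1,3], [0,2,3], [1,2,3]

giving chain groups C_0 ≅ Z^4, C_1 ≅ Z^6, C_2 ≅ Z^4.

Boundary ∂_1: C_1 → C_0 maps an edge to its endpoints' difference, ∂[p,q] = q − p.
As a 4×6 matrix over Z this has rank 3, with invariant factors (1,1,1).

The boundary map ∂_2: C_2 → C_1 sends each 2-simplex [p,q,r] to [q,r] − [p,r] + [p,q]. For instance
  ∂[0,1,2] = [1,2] − [0,2] + [0,1],
  ∂[0,1,3] = [1,3] − [0,3] + [0,1].
The 6×4 boundary matrix has rank 3 and Smith normal form diag(1,1,1).

Computing H_k = (kernel of ∂_k) / (image of ∂_{k+1}):

  H_0: rank C_0 − rank ∂_1 = 4 − 3 = 1, and the invariant factors of ∂_1 are all 1, so H_0 ≅ Z.
  H_1: rank ker ∂_1 − rank ∂_2 = (6 − 3) − 3 = 0, and the invariant factors of ∂_2 are all 1, so H_1 ≅ 0.
  H_2: rank ker ∂_2 − rank ∂_3 = (4 − 3) − 0 = 1, and there is no ∂_3, so H_2 ≅ Z.

As a check, the Euler characteristic is 4 − 6 + 4 = 2, which agrees with 1 − 0 + 1 = 2.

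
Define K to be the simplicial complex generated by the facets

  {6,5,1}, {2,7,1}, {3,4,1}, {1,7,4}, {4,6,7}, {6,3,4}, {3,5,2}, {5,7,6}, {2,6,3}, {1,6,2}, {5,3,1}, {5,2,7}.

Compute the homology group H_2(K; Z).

H_2 = 0.

Fix the vertex order 1 < 2 < 3 < 4 < 5 < 6 < 7 and write every simplex with vertices in increasing order. Then dim K = 2 and the simplices of K are:

  0-simplices (7): [1], [2], [3], [4], [5], [6], [7]
  1-simplices (18): [1,2], [1,3], [1,4], [1,5], [1,6], [1,7], [2,3], [2,5], [2,6], [2,7], [3,4], [3,5], [3,6], [4,6], [4,7], [5,6], [5,7], [6,7]
  2-simplices (12): [1,2,6], [1,2,7], [1,3,4], [1,3,5], [1,4,7], [1,5,6], [2,3,5], [2,3,6], [2,5,7], [3,4,6], [4,6,7], [5,6,7]

giving chain groups C_0 ≅ Z^7, C_1 ≅ Z^18, C_2 ≅ Z^12.

The boundary map ∂_1: C_1 → C_0 is given by ∂[p,q] = [q] − [p]. For instance
  ∂[4,7] = [7] − [4].
This gives a 7×18 integer matrix of rank 6; reducing to Smith normal form yields diagonal entries (1,1,1,1,1,1).

The boundary map ∂_2: C_2 → C_1 acts by ∂[p,q,r] = [q,r] − [p,r] + [p,q]. For instance
  ∂[1,5,6] = [5,6] − [1,6] + [1,5],
  ∂[3,4,6] = [4,6] − [3,6] + [3,4].
This gives a 18×12 integer matrix of rank 12; reducing to Smith normal form yields diagonal entries (1,1,1,1,1,1,1,1,1,1,1,2).

From H_k ≅ ker(∂_k) / im(∂_{k+1}) we obtain:

  H_2: rank ker ∂_2 − rank ∂_3 = (12 − 12) − 0 = 0, and there is no ∂_3, so H_2 = 0.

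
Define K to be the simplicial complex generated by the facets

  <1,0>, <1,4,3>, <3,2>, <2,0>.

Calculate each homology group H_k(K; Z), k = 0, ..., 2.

K has 5 vertices, 6 edges, 1 triangle.
rank ∂_0 = 0, rank ∂_1 = 4 ⇒ b_0 = 5 − 0 − 4 = 1; all invariant factors of ∂_1 are 1 so no torsion. So H_0 = Z.
rank ∂_1 = 4, rank ∂_2 = 1 ⇒ b_1 = 6 − 4 − 1 = 1; all invariant factors of ∂_2 are 1 so no torsion. So H_1 = Z.
rank ∂_2 = 1, rank ∂_3 = 0 ⇒ b_2 = 1 − 1 − 0 = 0. So H_2 = 0.

H_0 = Z,  H_1 = Z,  H_2 = 0.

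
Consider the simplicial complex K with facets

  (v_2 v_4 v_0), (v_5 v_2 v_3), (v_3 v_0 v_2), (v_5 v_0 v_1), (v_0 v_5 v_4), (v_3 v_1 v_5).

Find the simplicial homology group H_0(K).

H_0 = Z.

K has 6 vertices, 12 edges, 6 triangles.
rank ∂_0 = 0, rank ∂_1 = 5 ⇒ b_0 = 6 − 0 − 5 = 1; all invariant factors of ∂_1 are 1 so no torsion. So H_0 = Z.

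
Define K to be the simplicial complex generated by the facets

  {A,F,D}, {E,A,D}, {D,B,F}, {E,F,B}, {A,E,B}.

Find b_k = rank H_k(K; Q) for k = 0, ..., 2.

Order the vertices as A < B < D < E < F. Listing each simplex with vertices in this order, K has dimension 2 with simplices:

  0-simplices (5): A, B, D, E, F
  1-simplices (10): AB, AD, AE, AF, BD, BE, BF, DE, DF, EF
  2-simplices (5): ABE, ADE, ADF, BDF, BEF

giving chain groups C_0 ≅ Z^5, C_1 ≅ Z^10, C_2 ≅ Z^5.

∂_1: C_1 → C_0 is given by ∂[p,q] = [q] − [p]. For instance
  ∂EF = F − E.
This gives a 5×10 integer matrix of rank 4; reducing to Smith normal form yields diagonal entries (1,1,1,1).

The boundary map ∂_2: C_2 → C_1 maps a triangle to the signed sum of its edges. For instance
  ∂ADF = DF − AF + AD,
  ∂BDF = DF − BF + BD.
The resulting 10×5 matrix has rank 5, and its Smith normal form has invariant factors (1,1,1,1,1).

From H_k ≅ ker(∂_k) / im(∂_{k+1}) we obtain:

  H_0: rank C_0 − rank ∂_1 = 5 − 4 = 1, and the invariant factors of ∂_1 are all 1, so H_0 ≅ Z.
  H_1: rank ker ∂_1 − rank ∂_2 = (10 − 4) − 5 = 1, and the invariant factors of ∂_2 are all 1, so H_1 ≅ Z.
  H_2: rank ker ∂_2 − rank ∂_3 = (5 − 5) − 0 = 0, and there is no ∂_3, so H_2 ≅ 0.

(K is a triangulation of the Möbius band.)

Hence the Betti numbers are b_0 = 1, b_1 = 1, b_2 = 0.

b_0 = 1, b_1 = 1, b_2 = 0.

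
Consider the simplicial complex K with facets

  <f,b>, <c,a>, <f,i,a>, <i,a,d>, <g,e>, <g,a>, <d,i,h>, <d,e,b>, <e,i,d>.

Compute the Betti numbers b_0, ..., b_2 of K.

Take the total order a < b < c < d < e < f < g < h < i on the vertex set. Then K (dimension 2) consists of the simplices:

  0-simplices (9): a, b, c, d, e, f, g, h, i
  1-simplices (15): ac, ad, af, ag, ai, bd, be, bf, de, dh, di, eg, ei, fi, hi
  2-simplices (5): adi, afi, bde, dei, dhi

Hence C_0 ≅ Z^9, C_1 ≅ Z^15, C_2 ≅ Z^5.

∂_1: C_1 → C_0 maps an edge to its endpoints' difference, ∂[p,q] = q − p. For instance
  ∂dh = h − d.
As a 9×15 matrix over Z this has rank 8, with invariant factors (1,1,1,1,1,1,1,1).

Boundary ∂_2: C_2 → C_1 acts by ∂[p,q,r] = [q,r] − [p,r] + [p,q]. For instance
  ∂adi = di − ai + ad,
  ∂bde = de − be + bd.
This gives a 15×5 integer matrix of rank 5; reducing to Smith normal form yields diagonal entries (1,1,1,1,1).

Now H_k = ker ∂_k / im ∂_{k+1}, so:

  H_0: rank C_0 − rank ∂_1 = 9 − 8 = 1, and the invariant factors of ∂_1 are all 1, so H_0 ≅ Z.
  H_1: rank ker ∂_1 − rank ∂_2 = (15 − 8) − 5 = 2, and the invariant factors of ∂_2 are all 1, so H_1 ≅ Z^2.
  H_2: rank ker ∂_2 − rank ∂_3 = (5 − 5) − 0 = 0, and there is no ∂_3, so H_2 ≅ 0.

Hence the Betti numbers are b_0 = 1, b_1 = 2, b_2 = 0.

b_0 = 1, b_1 = 2, b_2 = 0.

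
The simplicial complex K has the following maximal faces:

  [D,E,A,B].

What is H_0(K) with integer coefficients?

H_0 = Z.

Order the vertices as A < B < D < E. Listing each simplex with vertices in this order, K has dimension 3 with simplices:

  0-simplices (4): A, B, D, E
  1-simplices (6): AB, AD, AE, BD, BE, DE
  2-simplices (4): ABD, ABE, ADE, BDE
  3-simplices (1): ABDE

Hence C_0 ≅ Z^4, C_1 ≅ Z^6, C_2 ≅ Z^4, C_3 ≅ Z^1.

The boundary map ∂_1: C_1 → C_0 sends each edge [p,q] (with p < q) to q − p.
This gives a 4×6 integer matrix of rank 3; reducing to Smith normal form yields diagonal entries (1,1,1).

∂_2: C_2 → C_1 maps a triangle to the signed sum of its edges. For instance
  ∂ADE = DE − AE + AD,
  ∂BDE = DE − BE + BD.
The resulting 6×4 matrix has rank 3, and its Smith normal form has invariant factors (1,1,1).

Boundary ∂_3: C_3 → C_2 sends each 3-simplex σ to the alternating sum Σ_i (−1)^i (σ with its i-th vertex removed). For instance
  ∂ABDE = BDE − ADE + ABE − ABD.
As a 4×1 matrix over Z this has rank 1, with invariant factors (1).

From H_k ≅ ker(∂_k) / im(∂_{k+1}) we obtain:

  H_0: rank C_0 − rank ∂_1 = 4 − 3 = 1, and the invariant factors of ∂_1 are all 1, so H_0 ≅ Z.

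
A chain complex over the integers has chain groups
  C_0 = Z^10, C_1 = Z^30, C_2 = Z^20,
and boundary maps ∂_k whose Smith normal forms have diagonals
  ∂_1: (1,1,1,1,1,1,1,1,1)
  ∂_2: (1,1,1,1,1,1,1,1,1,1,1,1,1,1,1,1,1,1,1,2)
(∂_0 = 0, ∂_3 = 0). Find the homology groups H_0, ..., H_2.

H_0 = Z,  H_1 = Z ⊕ Z/2,  H_2 = 0.

H_0: b_0 = 10 − 0 − 9 = 1; torsion from ∂_1 factors > 1: none. So H_0 = Z.
H_1: b_1 = 30 − 9 − 20 = 1; torsion from ∂_2 factors > 1: [2]. So H_1 = Z ⊕ Z/2.
H_2: b_2 = 20 − 20 − 0 = 0; torsion from ∂_3 factors > 1: none. So H_2 = 0.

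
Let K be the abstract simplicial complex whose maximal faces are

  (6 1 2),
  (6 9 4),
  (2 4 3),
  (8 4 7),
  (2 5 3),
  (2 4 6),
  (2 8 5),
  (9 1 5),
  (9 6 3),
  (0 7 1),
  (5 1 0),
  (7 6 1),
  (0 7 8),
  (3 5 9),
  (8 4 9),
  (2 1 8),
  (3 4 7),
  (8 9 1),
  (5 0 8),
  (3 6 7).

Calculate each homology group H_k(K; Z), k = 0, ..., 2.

H_0 ≅ Z,  H_1 ≅ Z ⊕ Z/2Z,  H_2 = 0.

Take the total order 0 < 1 < 2 < 3 < 4 < 5 < 6 < 7 < 8 < 9 on the vertex set. Then K (dimension 2) consists of the simplices:

  0-simplices (10): [0], [1], [2], [3], [4], [5], [6], [7], [8], [9]
  1-simplices (30): (30 of them)
  2-simplices (20): (20 of them)

Hence C_0 ≅ Z^10, C_1 ≅ Z^30, C_2 ≅ Z^20.

∂_1: C_1 → C_0 is given by ∂[p,q] = [q] − [p]. For instance
  ∂[8,9] = [9] − [8].
The 10×30 boundary matrix has rank 9 and Smith normal form diag(1,1,1,1,1,1,1,1,1).

∂_2: C_2 → C_1 sends each 2-simplex [p,q,r] to [q,r] − [p,r] + [p,q]. For instance
  ∂[4,7,8] = [7,8] − [4,8] + [4,7],
  ∂[1,5,9] = [5,9] − [1,9] + [1,5].
As a 30×20 matrix over Z this has rank 20, with invariant factors (1,1,1,1,1,1,1,1,1,1,1,1,1,1,1,1,1,1,1,2).

Computing H_k = (kernel of ∂_k) / (image of ∂_{k+1}):

  H_0: rank C_0 − rank ∂_1 = 10 − 9 = 1, and the invariant factors of ∂_1 are all 1, so H_0 = Z.
  H_1: rank ker ∂_1 − rank ∂_2 = (30 − 9) − 20 = 1, and ∂_2 has invariant factor 2 > 1, so H_1 = Z ⊕ Z/2Z.
  H_2: rank ker ∂_2 − rank ∂_3 = (20 − 20) − 0 = 0, and there is no ∂_3, so H_2 = 0.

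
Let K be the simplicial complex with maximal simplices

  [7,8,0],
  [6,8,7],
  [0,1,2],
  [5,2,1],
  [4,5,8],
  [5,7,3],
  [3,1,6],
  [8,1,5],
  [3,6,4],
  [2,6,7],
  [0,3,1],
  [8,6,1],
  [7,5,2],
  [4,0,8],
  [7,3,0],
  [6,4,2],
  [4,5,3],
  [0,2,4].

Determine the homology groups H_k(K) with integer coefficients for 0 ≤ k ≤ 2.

H_0 = Z,  H_1 = Z^2,  H_2 = Z.

Take the total order 0 < 1 < 2 < 3 < 4 < 5 < 6 < 7 < 8 on the vertex set. Then K (dimension 2) consists of the simplices:

  0-simplices (9): [0], [1], [2], [3], [4], [5], [6], [7], [8]
  1-simplices (27): (27 of them)
  2-simplices (18): [0,1,2], [0,1,3], [0,2,4], [0,3,7], [0,4,8], [0,7,8], [1,2,5], [1,3,6], [1,5,8], [1,6,8], [2,4,6], [2,5,7], [2,6,7], [3,4,5], [3,4,6], [3,5,7], [4,5,8], [6,7,8]

so the chain groups are C_0 ≅ Z^9, C_1 ≅ Z^27, C_2 ≅ Z^18.

The boundary map ∂_1: C_1 → C_0 is given by ∂[p,q] = [q] − [p].
The 9×27 boundary matrix has rank 8 and Smith normal form diag(1,1,1,1,1,1,1,1).

∂_2: C_2 → C_1 sends each 2-simplex [p,q,r] to [q,r] − [p,r] + [p,q]. For instance
  ∂[1,2,5] = [2,5] − [1,5] + [1,2],
  ∂[0,4,8] = [4,8] − [0,8] + [0,4].
This gives a 27×18 integer matrix of rank 17; reducing to Smith normal form yields diagonal entries (1,1,1,1,1,1,1,1,1,1,1,1,1,1,1,1,1).

Reading off H_k = ker ∂_k / im ∂_{k+1}:

  H_0: rank C_0 − rank ∂_1 = 9 − 8 = 1, and the invariant factors of ∂_1 are all 1, so H_0 = Z.
  H_1: rank ker ∂_1 − rank ∂_2 = (27 − 8) − 17 = 2, and the invariant factors of ∂_2 are all 1, so H_1 = Z^2.
  H_2: rank ker ∂_2 − rank ∂_3 = (18 − 17) − 0 = 1, and there is no ∂_3, so H_2 = Z.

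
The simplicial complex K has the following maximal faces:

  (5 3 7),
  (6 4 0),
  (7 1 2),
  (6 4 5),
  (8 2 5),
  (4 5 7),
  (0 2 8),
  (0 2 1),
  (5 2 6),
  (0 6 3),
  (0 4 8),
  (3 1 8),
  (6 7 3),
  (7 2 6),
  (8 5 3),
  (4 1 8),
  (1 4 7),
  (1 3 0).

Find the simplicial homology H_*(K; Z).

Fix the vertex order 0 < 1 < 2 < 3 < 4 < 5 < 6 < 7 < 8 and write every simplex with vertices in increasing order. Then dim K = 2 and the simplices of K are:

  0-simplices (9): [0], [1], [2], [3], [4], [5], [6], [7], [8]
  1-simplices (27): (27 of them)
  2-simplices (18): [0,1,2], [0,1,3], [0,2,8], [0,3,6], [0,4,6], [0,4,8], [1,2,7], [1,3,8], [1,4,7], [1,4,8], [2,5,6], [2,5,8], [2,6,7], [3,5,7], [3,5,8], [3,6,7], [4,5,6], [4,5,7]

Hence C_0 ≅ Z^9, C_1 ≅ Z^27, C_2 ≅ Z^18.

∂_1: C_1 → C_0 sends each edge [p,q] (with p < q) to q − p. For instance
  ∂[4,5] = [5] − [4].
This gives a 9×27 integer matrix of rank 8; reducing to Smith normal form yields diagonal entries (1,1,1,1,1,1,1,1).

∂_2: C_2 → C_1 acts by ∂[p,q,r] = [q,r] − [p,r] + [p,q]. For instance
  ∂[1,4,7] = [4,7] − [1,7] + [1,4],
  ∂[0,3,6] = [3,6] − [0,6] + [0,3].
The resulting 27×18 matrix has rank 18, and its Smith normal form has invariant factors (1,1,1,1,1,1,1,1,1,1,1,1,1,1,1,1,1,2).

Computing H_k = (kernel of ∂_k) / (image of ∂_{k+1}):

  H_0: rank C_0 − rank ∂_1 = 9 − 8 = 1, and the invariant factors of ∂_1 are all 1, so H_0 = Z.
  H_1: rank ker ∂_1 − rank ∂_2 = (27 − 8) − 18 = 1, and ∂_2 has invariant factor 2 > 1, so H_1 = Z ⊕ Z_2.
  H_2: rank ker ∂_2 − rank ∂_3 = (18 − 18) − 0 = 0, and there is no ∂_3, so H_2 = 0.

H_0 ≅ Z,  H_1 ≅ Z ⊕ Z_2,  H_2 = 0.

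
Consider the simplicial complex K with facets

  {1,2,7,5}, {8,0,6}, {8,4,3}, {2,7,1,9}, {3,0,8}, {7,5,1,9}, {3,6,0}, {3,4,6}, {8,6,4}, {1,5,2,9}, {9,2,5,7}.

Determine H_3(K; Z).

K has 10 vertices, 19 edges, 16 triangles, 5 3-simplices.
rank ∂_3 = 4, rank ∂_4 = 0 ⇒ b_3 = 5 − 4 − 0 = 1. So H_3 = Z.

H_3 = Z.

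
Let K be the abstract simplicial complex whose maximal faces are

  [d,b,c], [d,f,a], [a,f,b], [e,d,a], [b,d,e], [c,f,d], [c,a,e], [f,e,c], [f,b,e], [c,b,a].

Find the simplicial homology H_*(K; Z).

H_0 = Z,  H_1 = Z/2,  H_2 = 0.

K has 6 vertices, 15 edges, 10 triangles.
rank ∂_0 = 0, rank ∂_1 = 5 ⇒ b_0 = 6 − 0 − 5 = 1; all invariant factors of ∂_1 are 1 so no torsion. So H_0 = Z.
rank ∂_1 = 5, rank ∂_2 = 10 ⇒ b_1 = 15 − 5 − 10 = 0; ∂_2 has invariant factor(s) [2] giving torsion. So H_1 = Z/2.
rank ∂_2 = 10, rank ∂_3 = 0 ⇒ b_2 = 10 − 10 − 0 = 0. So H_2 = 0.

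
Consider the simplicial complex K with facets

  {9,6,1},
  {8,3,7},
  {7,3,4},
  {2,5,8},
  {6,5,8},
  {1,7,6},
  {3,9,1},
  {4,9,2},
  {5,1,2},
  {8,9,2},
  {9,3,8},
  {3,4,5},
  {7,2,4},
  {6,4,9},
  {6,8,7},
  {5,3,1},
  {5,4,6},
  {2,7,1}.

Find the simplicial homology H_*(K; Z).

H_0 = Z,  H_1 = Z^2,  H_2 = Z.

Fix the vertex order 1 < 2 < 3 < 4 < 5 < 6 < 7 < 8 < 9 and write every simplex with vertices in increasing order. Then dim K = 2 and the simplices of K are:

  0-simplices (9): [1], [2], [3], [4], [5], [6], [7], [8], [9]
  1-simplices (27): (27 of them)
  2-simplices (18): [1,2,5], [1,2,7], [1,3,5], [1,3,9], [1,6,7], [1,6,9], [2,4,7], [2,4,9], [2,5,8], [2,8,9], [3,4,5], [3,4,7], [3,7,8], [3,8,9], [4,5,6], [4,6,9], [5,6,8], [6,7,8]

giving chain groups C_0 ≅ Z^9, C_1 ≅ Z^27, C_2 ≅ Z^18.

Boundary ∂_1: C_1 → C_0 sends each edge [p,q] (with p < q) to q − p.
The resulting 9×27 matrix has rank 8, and its Smith normal form has invariant factors (1,1,1,1,1,1,1,1).

Boundary ∂_2: C_2 → C_1 sends each 2-simplex [p,q,r] to [q,r] − [p,r] + [p,q]. For instance
  ∂[1,3,9] = [3,9] − [1,9] + [1,3],
  ∂[2,4,9] = [4,9] − [2,9] + [2,4].
This gives a 27×18 integer matrix of rank 17; reducing to Smith normal form yields diagonal entries (1,1,1,1,1,1,1,1,1,1,1,1,1,1,1,1,1).

Now H_k = ker ∂_k / im ∂_{k+1}, so:

  H_0: rank C_0 − rank ∂_1 = 9 − 8 = 1, and the invariant factors of ∂_1 are all 1, so H_0 = Z.
  H_1: rank ker ∂_1 − rank ∂_2 = (27 − 8) − 17 = 2, and the invariant factors of ∂_2 are all 1, so H_1 = Z^2.
  H_2: rank ker ∂_2 − rank ∂_3 = (18 − 17) − 0 = 1, and there is no ∂_3, so H_2 = Z.

As a check, the Euler characteristic is 9 − 27 + 18 = 0, which agrees with 1 − 2 + 1 = 0.
(K is a triangulation of the torus T^2.)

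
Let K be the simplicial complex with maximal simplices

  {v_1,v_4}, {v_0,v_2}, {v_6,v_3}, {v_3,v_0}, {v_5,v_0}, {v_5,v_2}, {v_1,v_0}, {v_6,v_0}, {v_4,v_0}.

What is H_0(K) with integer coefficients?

H_0 ≅ Z.

Take the total order v_0 < v_1 < v_2 < v_3 < v_4 < v_5 < v_6 on the vertex set. Then K (dimension 1) consists of the simplices:

  0-simplices (7): [v_0], [v_1], [v_2], [v_3], [v_4], [v_5], [v_6]
  1-simplices (9): [v_0,v_1], [v_0,v_2], [v_0,v_3], [v_0,v_4], [v_0,v_5], [v_0,v_6], [v_1,v_4], [v_2,v_5], [v_3,v_6]

so the chain groups are C_0 ≅ Z^7, C_1 ≅ Z^9.

Boundary ∂_1: C_1 → C_0 is given by ∂[p,q] = [q] − [p].
As a 7×9 matrix over Z this has rank 6, with invariant factors (1,1,1,1,1,1).

Now H_k = ker ∂_k / im ∂_{k+1}, so:

  H_0: rank C_0 − rank ∂_1 = 7 − 6 = 1, and the invariant factors of ∂_1 are all 1, so H_0 = Z.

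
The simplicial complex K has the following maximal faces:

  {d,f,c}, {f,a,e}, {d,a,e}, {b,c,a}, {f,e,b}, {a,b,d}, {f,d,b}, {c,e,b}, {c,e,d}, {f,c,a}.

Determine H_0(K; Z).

H_0 ≅ Z.

Take the total order a < b < c < d < e < f on the vertex set. Then K (dimension 2) consists of the simplices:

  0-simplices (6): a, b, c, d, e, f
  1-simplices (15): ab, ac, ad, ae, af, bc, bd, be, bf, cd, ce, cf, de, df, ef
  2-simplices (10): abc, abd, acf, ade, aef, bce, bdf, bef, cde, cdf

Hence C_0 ≅ Z^6, C_1 ≅ Z^15, C_2 ≅ Z^10.

Boundary ∂_1: C_1 → C_0 is given by ∂[p,q] = [q] − [p]. For instance
  ∂ac = c − a.
The 6×15 boundary matrix has rank 5 and Smith normal form diag(1,1,1,1,1).

∂_2: C_2 → C_1 maps a triangle to the signed sum of its edges. For instance
  ∂bef = ef − bf + be,
  ∂cde = de − ce + cd.
The resulting 15×10 matrix has rank 10, and its Smith normal form has invariant factors (1,1,1,1,1,1,1,1,1,2).

From H_k ≅ ker(∂_k) / im(∂_{k+1}) we obtain:

  H_0: rank C_0 − rank ∂_1 = 6 − 5 = 1, and the invariant factors of ∂_1 are all 1, so H_0 = Z.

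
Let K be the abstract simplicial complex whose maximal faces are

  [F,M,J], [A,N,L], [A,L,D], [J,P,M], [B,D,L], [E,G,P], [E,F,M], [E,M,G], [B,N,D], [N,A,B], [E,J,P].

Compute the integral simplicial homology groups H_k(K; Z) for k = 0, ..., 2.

Order the vertices as A < B < D < E < F < G < J < L < M < N < P. Listing each simplex with vertices in this order, K has dimension 2 with simplices:

  0-simplices (11): A, B, D, E, F, G, J, L, M, N, P
  1-simplices (22): AB, AD, AL, AN, BD, BL, BN, DL, DN, EF, EG, EJ, EM, EP, FJ, FM, GM, GP, JM, JP, LN, MP
  2-simplices (11): ABN, ADL, ALN, BDL, BDN, EFM, EGM, EGP, EJP, FJM, JMP

so the chain groups are C_0 ≅ Z^11, C_1 ≅ Z^22, C_2 ≅ Z^11.

∂_1: C_1 → C_0 is given by ∂[p,q] = [q] − [p]. For instance
  ∂GP = P − G.
The 11×22 boundary matrix has rank 9 and Smith normal form diag(1,1,1,1,1,1,1,1,1).

∂_2: C_2 → C_1 acts by ∂[p,q,r] = [q,r] − [p,r] + [p,q]. For instance
  ∂EGP = GP − EP + EG,
  ∂EFM = FM − EM + EF.
As a 22×11 matrix over Z this has rank 11, with invariant factors (1,1,1,1,1,1,1,1,1,1,1).

Now H_k = ker ∂_k / im ∂_{k+1}, so:

  H_0: rank C_0 − rank ∂_1 = 11 − 9 = 2, and the invariant factors of ∂_1 are all 1, so H_0 ≅ Z^2.
  H_1: rank ker ∂_1 − rank ∂_2 = (22 − 9) − 11 = 2, and the invariant factors of ∂_2 are all 1, so H_1 ≅ Z^2.
  H_2: rank ker ∂_2 − rank ∂_3 = (11 − 11) − 0 = 0, and there is no ∂_3, so H_2 ≅ 0.

As a check, the Euler characteristic is 11 − 22 + 11 = 0, which agrees with 2 − 2 + 0 = 0.
(K is a triangulation of the disjoint union of the Möbius band and the cylinder S^1 x I.)

H_0 ≅ Z^2,  H_1 ≅ Z^2,  H_2 = 0.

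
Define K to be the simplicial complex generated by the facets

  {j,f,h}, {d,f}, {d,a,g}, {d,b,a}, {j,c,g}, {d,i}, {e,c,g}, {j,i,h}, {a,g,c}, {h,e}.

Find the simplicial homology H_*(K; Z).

H_0 = Z,  H_1 = Z^3,  H_2 = 0.

Order the vertices as a < b < c < d < e < f < g < h < i < j. Listing each simplex with vertices in this order, K has dimension 2 with simplices:

  0-simplices (10): a, b, c, d, e, f, g, h, i, j
  1-simplices (19): ab, ac, ad, ag, bd, ce, cg, cj, df, dg, di, eg, eh, fh, fj, gj, hi, hj, ij
  2-simplices (7): abd, acg, adg, ceg, cgj, fhj, hij

giving chain groups C_0 ≅ Z^10, C_1 ≅ Z^19, C_2 ≅ Z^7.

The boundary map ∂_1: C_1 → C_0 sends each edge [p,q] (with p < q) to q − p.
The 10×19 boundary matrix has rank 9 and Smith normal form diag(1,1,1,1,1,1,1,1,1).

∂_2: C_2 → C_1 sends each 2-simplex [p,q,r] to [q,r] − [p,r] + [p,q]. For instance
  ∂hij = ij − hj + hi,
  ∂fhj = hj − fj + fh.
The resulting 19×7 matrix has rank 7, and its Smith normal form has invariant factors (1,1,1,1,1,1,1).

Reading off H_k = ker ∂_k / im ∂_{k+1}:

  H_0: rank C_0 − rank ∂_1 = 10 − 9 = 1, and the invariant factors of ∂_1 are all 1, so H_0 = Z.
  H_1: rank ker ∂_1 − rank ∂_2 = (19 − 9) − 7 = 3, and the invariant factors of ∂_2 are all 1, so H_1 = Z^3.
  H_2: rank ker ∂_2 − rank ∂_3 = (7 − 7) − 0 = 0, and there is no ∂_3, so H_2 = 0.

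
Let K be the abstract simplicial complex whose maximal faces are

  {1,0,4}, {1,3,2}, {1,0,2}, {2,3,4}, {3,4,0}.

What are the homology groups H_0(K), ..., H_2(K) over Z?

H_0 = Z,  H_1 = Z,  H_2 = 0.

Fix the vertex order 0 < 1 < 2 < 3 < 4 and write every simplex with vertices in increasing order. Then dim K = 2 and the simplices of K are:

  0-simplices (5): [0], [1], [2], [3], [4]
  1-simplices (10): [0,1], [0,2], [0,3], [0,4], [1,2], [1,3], [1,4], [2,3], [2,4], [3,4]
  2-simplices (5): [0,1,2], [0,1,4], [0,3,4], [1,2,3], [2,3,4]

so the chain groups are C_0 ≅ Z^5, C_1 ≅ Z^10, C_2 ≅ Z^5.

∂_1: C_1 → C_0 sends each edge [p,q] (with p < q) to q − p.
The 5×10 boundary matrix has rank 4 and Smith normal form diag(1,1,1,1).

The boundary map ∂_2: C_2 → C_1 sends each 2-simplex [p,q,r] to [q,r] − [p,r] + [p,q]. For instance
  ∂[0,3,4] = [3,4] − [0,4] + [0,3],
  ∂[1,2,3] = [2,3] − [1,3] + [1,2].
The 10×5 boundary matrix has rank 5 and Smith normal form diag(1,1,1,1,1).

Computing H_k = (kernel of ∂_k) / (image of ∂_{k+1}):

  H_0: rank C_0 − rank ∂_1 = 5 − 4 = 1, and the invariant factors of ∂_1 are all 1, so H_0 ≅ Z.
  H_1: rank ker ∂_1 − rank ∂_2 = (10 − 4) − 5 = 1, and the invariant factors of ∂_2 are all 1, so H_1 ≅ Z.
  H_2: rank ker ∂_2 − rank ∂_3 = (5 − 5) − 0 = 0, and there is no ∂_3, so H_2 ≅ 0.

(K is a triangulation of the Möbius band.)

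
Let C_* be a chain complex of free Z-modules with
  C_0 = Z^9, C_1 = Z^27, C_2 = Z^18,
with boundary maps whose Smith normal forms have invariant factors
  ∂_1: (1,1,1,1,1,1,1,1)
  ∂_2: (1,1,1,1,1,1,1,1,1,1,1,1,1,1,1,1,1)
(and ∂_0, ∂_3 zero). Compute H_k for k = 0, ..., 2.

H_0: b_0 = 9 − 0 − 8 = 1; torsion from ∂_1 factors > 1: none. So H_0 = Z.
H_1: b_1 = 27 − 8 − 17 = 2; torsion from ∂_2 factors > 1: none. So H_1 = Z^2.
H_2: b_2 = 18 − 17 − 0 = 1; torsion from ∂_3 factors > 1: none. So H_2 = Z.

H_0 = Z,  H_1 = Z^2,  H_2 = Z.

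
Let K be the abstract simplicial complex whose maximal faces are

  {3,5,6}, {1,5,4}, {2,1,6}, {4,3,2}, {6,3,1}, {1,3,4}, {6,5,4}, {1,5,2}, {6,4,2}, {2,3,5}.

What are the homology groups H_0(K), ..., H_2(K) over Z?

H_0 = Z,  H_1 = Z/2Z,  H_2 = 0.

Order the vertices as 1 < 2 < 3 < 4 < 5 < 6. Listing each simplex with vertices in this order, K has dimension 2 with simplices:

  0-simplices (6): [1], [2], [3], [4], [5], [6]
  1-simplices (15): [1,2], [1,3], [1,4], [1,5], [1,6], [2,3], [2,4], [2,5], [2,6], [3,4], [3,5], [3,6], [4,5], [4,6], [5,6]
  2-simplices (10): [1,2,5], [1,2,6], [1,3,4], [1,3,6], [1,4,5], [2,3,4], [2,3,5], [2,4,6], [3,5,6], [4,5,6]

giving chain groups C_0 ≅ Z^6, C_1 ≅ Z^15, C_2 ≅ Z^10.

The boundary map ∂_1: C_1 → C_0 maps an edge to its endpoints' difference, ∂[p,q] = q − p. For instance
  ∂[3,4] = [4] − [3].
As a 6×15 matrix over Z this has rank 5, with invariant factors (1,1,1,1,1).

∂_2: C_2 → C_1 maps a triangle to the signed sum of its edges. For instance
  ∂[1,3,4] = [3,4] − [1,4] + [1,3],
  ∂[2,3,4] = [3,4] − [2,4] + [2,3].
This gives a 15×10 integer matrix of rank 10; reducing to Smith normal form yields diagonal entries (1,1,1,1,1,1,1,1,1,2).

Reading off H_k = ker ∂_k / im ∂_{k+1}:

  H_0: rank C_0 − rank ∂_1 = 6 − 5 = 1, and the invariant factors of ∂_1 are all 1, so H_0 ≅ Z.
  H_1: rank ker ∂_1 − rank ∂_2 = (15 − 5) − 10 = 0, and ∂_2 has invariant factor 2 > 1, so H_1 ≅ Z/2Z.
  H_2: rank ker ∂_2 − rank ∂_3 = (10 − 10) − 0 = 0, and there is no ∂_3, so H_2 ≅ 0.

As a check, the Euler characteristic is 6 − 15 + 10 = 1, which agrees with 1 − 0 + 0 = 1.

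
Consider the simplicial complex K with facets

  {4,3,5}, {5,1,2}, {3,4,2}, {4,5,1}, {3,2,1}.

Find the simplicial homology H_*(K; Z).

Order the vertices as 1 < 2 < 3 < 4 < 5. Listing each simplex with vertices in this order, K has dimension 2 with simplices:

  0-simplices (5): [1], [2], [3], [4], [5]
  1-simplices (10): [1,2], [1,3], [1,4], [1,5], [2,3], [2,4], [2,5], [3,4], [3,5], [4,5]
  2-simplices (5): [1,2,3], [1,2,5], [1,4,5], [2,3,4], [3,4,5]

Hence C_0 ≅ Z^5, C_1 ≅ Z^10, C_2 ≅ Z^5.

The boundary map ∂_1: C_1 → C_0 maps an edge to its endpoints' difference, ∂[p,q] = q − p.
The resulting 5×10 matrix has rank 4, and its Smith normal form has invariant factors (1,1,1,1).

∂_2: C_2 → C_1 sends each 2-simplex [p,q,r] to [q,r] − [p,r] + [p,q]. For instance
  ∂[1,4,5] = [4,5] − [1,5] + [1,4],
  ∂[1,2,3] = [2,3] − [1,3] + [1,2].
The 10×5 boundary matrix has rank 5 and Smith normal form diag(1,1,1,1,1).

From H_k ≅ ker(∂_k) / im(∂_{k+1}) we obtain:

  H_0: rank C_0 − rank ∂_1 = 5 − 4 = 1, and the invariant factors of ∂_1 are all 1, so H_0 ≅ Z.
  H_1: rank ker ∂_1 − rank ∂_2 = (10 − 4) − 5 = 1, and the invariant factors of ∂_2 are all 1, so H_1 ≅ Z.
  H_2: rank ker ∂_2 − rank ∂_3 = (5 − 5) − 0 = 0, and there is no ∂_3, so H_2 ≅ 0.

As a check, the Euler characteristic is 5 − 10 + 5 = 0, which agrees with 1 − 1 + 0 = 0.

H_0 = Z,  H_1 = Z,  H_2 = 0.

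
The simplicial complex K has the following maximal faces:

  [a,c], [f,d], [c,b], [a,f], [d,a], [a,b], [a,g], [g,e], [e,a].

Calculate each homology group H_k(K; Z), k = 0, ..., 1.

H_0 ≅ Z,  H_1 ≅ Z^3.

Order the vertices as a < b < c < d < e < f < g. Listing each simplex with vertices in this order, K has dimension 1 with simplices:

  0-simplices (7): a, b, c, d, e, f, g
  1-simplices (9): ab, ac, ad, ae, af, ag, bc, df, eg

Hence C_0 ≅ Z^7, C_1 ≅ Z^9.

The boundary map ∂_1: C_1 → C_0 maps an edge to its endpoints' difference, ∂[p,q] = q − p. For instance
  ∂af = f − a.
The resulting 7×9 matrix has rank 6, and its Smith normal form has invariant factors (1,1,1,1,1,1).

Reading off H_k = ker ∂_k / im ∂_{k+1}:

  H_0: rank C_0 − rank ∂_1 = 7 − 6 = 1, and the invariant factors of ∂_1 are all 1, so H_0 = Z.
  H_1: rank ker ∂_1 − rank ∂_2 = (9 − 6) − 0 = 3, and there is no ∂_2, so H_1 = Z^3.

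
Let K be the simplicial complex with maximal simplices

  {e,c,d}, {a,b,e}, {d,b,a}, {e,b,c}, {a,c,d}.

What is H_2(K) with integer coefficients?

H_2 ≅ 0.

We work with the vertex ordering a < b < c < d < e. The simplices of K, each written with vertices in increasing order, are:

  0-simplices (5): a, b, c, d, e
  1-simplices (10): ab, ac, ad, ae, bc, bd, be, cd, ce, de
  2-simplices (5): abd, abe, acd, bce, cde

so the chain groups are C_0 ≅ Z^5, C_1 ≅ Z^10, C_2 ≅ Z^5.

Boundary ∂_1: C_1 → C_0 sends each edge [p,q] (with p < q) to q − p. For instance
  ∂ae = e − a.
As a 5×10 matrix over Z this has rank 4, with invariant factors (1,1,1,1).

Boundary ∂_2: C_2 → C_1 maps a triangle to the signed sum of its edges. For instance
  ∂cde = de − ce + cd,
  ∂abe = be − ae + ab.
The 10×5 boundary matrix has rank 5 and Smith normal form diag(1,1,1,1,1).

Reading off H_k = ker ∂_k / im ∂_{k+1}:

  H_2: rank ker ∂_2 − rank ∂_3 = (5 − 5) − 0 = 0, and there is no ∂_3, so H_2 = 0.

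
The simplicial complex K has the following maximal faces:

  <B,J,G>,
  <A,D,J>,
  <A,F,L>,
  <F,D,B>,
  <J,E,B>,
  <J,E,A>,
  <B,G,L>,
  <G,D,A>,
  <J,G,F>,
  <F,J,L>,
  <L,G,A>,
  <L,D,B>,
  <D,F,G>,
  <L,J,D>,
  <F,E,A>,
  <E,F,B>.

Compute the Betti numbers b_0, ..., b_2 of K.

We work with the vertex ordering A < B < D < E < F < G < J < L. The simplices of K, each written with vertices in increasing order, are:

  0-simplices (8): A, B, D, E, F, G, J, L
  1-simplices (24): AD, AE, AF, AG, AJ, AL, BD, BE, BF, BG, BJ, BL, DF, DG, DJ, DL, EF, EJ, FG, FJ, FL, GJ, GL, JL
  2-simplices (16): ADG, ADJ, AEF, AEJ, AFL, AGL, BDF, BDL, BEF, BEJ, BGJ, BGL, DFG, DJL, FGJ, FJL

giving chain groups C_0 ≅ Z^8, C_1 ≅ Z^24, C_2 ≅ Z^16.

The boundary map ∂_1: C_1 → C_0 is given by ∂[p,q] = [q] − [p]. For instance
  ∂AE = E − A.
The 8×24 boundary matrix has rank 7 and Smith normal form diag(1,1,1,1,1,1,1).

∂_2: C_2 → C_1 maps a triangle to the signed sum of its edges. For instance
  ∂AEF = EF − AF + AE,
  ∂ADJ = DJ − AJ + AD.
This gives a 24×16 integer matrix of rank 15; reducing to Smith normal form yields diagonal entries (1,1,1,1,1,1,1,1,1,1,1,1,1,1,1).

Reading off H_k = ker ∂_k / im ∂_{k+1}:

  H_0: rank C_0 − rank ∂_1 = 8 − 7 = 1, and the invariant factors of ∂_1 are all 1, so H_0 = Z.
  H_1: rank ker ∂_1 − rank ∂_2 = (24 − 7) − 15 = 2, and the invariant factors of ∂_2 are all 1, so H_1 = Z^2.
  H_2: rank ker ∂_2 − rank ∂_3 = (16 − 15) − 0 = 1, and there is no ∂_3, so H_2 = Z.

As a check, the Euler characteristic is 8 − 24 + 16 = 0, which agrees with 1 − 2 + 1 = 0.

Hence the Betti numbers are b_0 = 1, b_1 = 2, b_2 = 1.

b_0 = 1, b_1 = 2, b_2 = 1.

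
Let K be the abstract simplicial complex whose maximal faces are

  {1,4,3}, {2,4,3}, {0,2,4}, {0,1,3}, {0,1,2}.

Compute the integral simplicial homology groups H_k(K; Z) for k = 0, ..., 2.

Order the vertices as 0 < 1 < 2 < 3 < 4. Listing each simplex with vertices in this order, K has dimension 2 with simplices:

  0-simplices (5): [0], [1], [2], [3], [4]
  1-simplices (10): [0,1], [0,2], [0,3], [0,4], [1,2], [1,3], [1,4], [2,3], [2,4], [3,4]
  2-simplices (5): [0,1,2], [0,1,3], [0,2,4], [1,3,4], [2,3,4]

giving chain groups C_0 ≅ Z^5, C_1 ≅ Z^10, C_2 ≅ Z^5.

The boundary map ∂_1: C_1 → C_0 sends each edge [p,q] (with p < q) to q − p. For instance
  ∂[1,2] = [2] − [1].
This gives a 5×10 integer matrix of rank 4; reducing to Smith normal form yields diagonal entries (1,1,1,1).

The boundary map ∂_2: C_2 → C_1 maps a triangle to the signed sum of its edges. For instance
  ∂[1,3,4] = [3,4] − [1,4] + [1,3],
  ∂[0,1,3] = [1,3] − [0,3] + [0,1].
The 10×5 boundary matrix has rank 5 and Smith normal form diag(1,1,1,1,1).

Now H_k = ker ∂_k / im ∂_{k+1}, so:

  H_0: rank C_0 − rank ∂_1 = 5 − 4 = 1, and the invariant factors of ∂_1 are all 1, so H_0 ≅ Z.
  H_1: rank ker ∂_1 − rank ∂_2 = (10 − 4) − 5 = 1, and the invariant factors of ∂_2 are all 1, so H_1 ≅ Z.
  H_2: rank ker ∂_2 − rank ∂_3 = (5 − 5) − 0 = 0, and there is no ∂_3, so H_2 ≅ 0.

(K is a triangulation of the Möbius band.)

H_0 ≅ Z,  H_1 ≅ Z,  H_2 = 0.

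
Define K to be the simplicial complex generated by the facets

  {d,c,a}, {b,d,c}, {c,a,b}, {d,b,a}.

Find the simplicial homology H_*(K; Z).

H_0 = Z,  H_1 = 0,  H_2 = Z.

Fix the vertex order a < b < c < d and write every simplex with vertices in increasing order. Then dim K = 2 and the simplices of K are:

  0-simplices (4): a, b, c, d
  1-simplices (6): ab, ac, ad, bc, bd, cd
  2-simplices (4): abc, abd, acd, bcd

giving chain groups C_0 ≅ Z^4, C_1 ≅ Z^6, C_2 ≅ Z^4.

∂_1: C_1 → C_0 maps an edge to its endpoints' difference, ∂[p,q] = q − p.
The resulting 4×6 matrix has rank 3, and its Smith normal form has invariant factors (1,1,1).

Boundary ∂_2: C_2 → C_1 acts by ∂[p,q,r] = [q,r] − [p,r] + [p,q]. For instance
  ∂abc = bc − ac + ab,
  ∂acd = cd − ad + ac.
This gives a 6×4 integer matrix of rank 3; reducing to Smith normal form yields diagonal entries (1,1,1).

From H_k ≅ ker(∂_k) / im(∂_{k+1}) we obtain:

  H_0: rank C_0 − rank ∂_1 = 4 − 3 = 1, and the invariant factors of ∂_1 are all 1, so H_0 ≅ Z.
  H_1: rank ker ∂_1 − rank ∂_2 = (6 − 3) − 3 = 0, and the invariant factors of ∂_2 are all 1, so H_1 ≅ 0.
  H_2: rank ker ∂_2 − rank ∂_3 = (4 − 3) − 0 = 1, and there is no ∂_3, so H_2 ≅ Z.

As a check, the Euler characteristic is 4 − 6 + 4 = 2, which agrees with 1 − 0 + 1 = 2.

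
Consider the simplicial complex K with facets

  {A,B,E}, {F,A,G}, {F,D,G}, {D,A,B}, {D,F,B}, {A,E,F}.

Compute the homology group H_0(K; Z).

H_0 ≅ Z.

Take the total order A < B < D < E < F < G on the vertex set. Then K (dimension 2) consists of the simplices:

  0-simplices (6): A, B, D, E, F, G
  1-simplices (12): AB, AD, AE, AF, AG, BD, BE, BF, DF, DG, EF, FG
  2-simplices (6): ABD, ABE, AEF, AFG, BDF, DFG

Hence C_0 ≅ Z^6, C_1 ≅ Z^12, C_2 ≅ Z^6.

Boundary ∂_1: C_1 → C_0 maps an edge to its endpoints' difference, ∂[p,q] = q − p.
This gives a 6×12 integer matrix of rank 5; reducing to Smith normal form yields diagonal entries (1,1,1,1,1).

∂_2: C_2 → C_1 maps a triangle to the signed sum of its edges. For instance
  ∂ABE = BE − AE + AB,
  ∂DFG = FG − DG + DF.
The 12×6 boundary matrix has rank 6 and Smith normal form diag(1,1,1,1,1,1).

From H_k ≅ ker(∂_k) / im(∂_{k+1}) we obtain:

  H_0: rank C_0 − rank ∂_1 = 6 − 5 = 1, and the invariant factors of ∂_1 are all 1, so H_0 ≅ Z.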